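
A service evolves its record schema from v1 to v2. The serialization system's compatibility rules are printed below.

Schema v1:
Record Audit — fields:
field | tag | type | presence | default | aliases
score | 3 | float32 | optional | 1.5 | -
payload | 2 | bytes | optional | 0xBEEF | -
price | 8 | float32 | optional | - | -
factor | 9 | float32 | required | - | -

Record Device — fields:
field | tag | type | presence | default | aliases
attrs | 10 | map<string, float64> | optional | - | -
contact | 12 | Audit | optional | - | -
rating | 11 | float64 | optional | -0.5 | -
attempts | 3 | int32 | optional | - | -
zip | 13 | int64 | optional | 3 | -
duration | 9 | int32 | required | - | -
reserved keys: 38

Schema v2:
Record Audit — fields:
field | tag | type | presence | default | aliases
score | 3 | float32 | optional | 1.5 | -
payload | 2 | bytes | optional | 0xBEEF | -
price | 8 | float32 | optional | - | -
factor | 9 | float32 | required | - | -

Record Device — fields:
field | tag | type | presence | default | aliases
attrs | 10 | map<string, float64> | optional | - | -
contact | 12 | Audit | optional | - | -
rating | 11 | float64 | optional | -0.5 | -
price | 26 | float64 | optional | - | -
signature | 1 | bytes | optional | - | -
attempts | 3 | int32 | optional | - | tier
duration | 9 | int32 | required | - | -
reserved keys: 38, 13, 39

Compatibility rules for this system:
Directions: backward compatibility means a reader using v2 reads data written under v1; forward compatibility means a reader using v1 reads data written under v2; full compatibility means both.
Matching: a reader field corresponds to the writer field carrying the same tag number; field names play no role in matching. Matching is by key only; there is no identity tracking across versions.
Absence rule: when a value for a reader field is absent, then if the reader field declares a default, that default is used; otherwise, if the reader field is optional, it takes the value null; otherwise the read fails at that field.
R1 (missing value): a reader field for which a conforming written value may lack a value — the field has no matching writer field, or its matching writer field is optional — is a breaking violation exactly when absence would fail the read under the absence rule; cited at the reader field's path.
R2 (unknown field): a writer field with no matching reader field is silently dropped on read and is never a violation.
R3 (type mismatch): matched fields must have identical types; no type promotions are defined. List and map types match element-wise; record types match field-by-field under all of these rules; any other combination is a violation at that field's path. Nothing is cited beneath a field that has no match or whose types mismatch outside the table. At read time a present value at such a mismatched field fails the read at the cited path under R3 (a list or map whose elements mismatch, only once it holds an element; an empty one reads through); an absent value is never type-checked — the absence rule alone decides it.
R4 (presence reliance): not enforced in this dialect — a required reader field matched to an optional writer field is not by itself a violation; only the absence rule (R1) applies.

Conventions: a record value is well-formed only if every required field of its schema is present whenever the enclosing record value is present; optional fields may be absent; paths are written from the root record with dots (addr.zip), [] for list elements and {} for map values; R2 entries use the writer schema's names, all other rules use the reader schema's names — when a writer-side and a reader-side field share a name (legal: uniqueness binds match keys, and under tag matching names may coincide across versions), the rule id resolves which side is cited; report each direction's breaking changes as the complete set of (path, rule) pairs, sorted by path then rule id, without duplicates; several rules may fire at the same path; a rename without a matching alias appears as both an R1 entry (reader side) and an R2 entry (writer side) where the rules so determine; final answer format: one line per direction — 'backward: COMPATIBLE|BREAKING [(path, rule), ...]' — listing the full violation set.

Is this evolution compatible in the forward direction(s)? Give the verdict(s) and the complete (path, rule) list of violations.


in Device below, arrows point writer -> reader
checking forward for Device: reader v1 against writer v2:
  attrs: map<string, float64> -> map<string, float64>, writer optional; from attrs
  contact: Audit -> Audit, writer optional; from contact
  rating: float64 -> float64, writer optional; from rating
  attempts: int32 -> int32, writer optional; from attempts
  zip: no writer-side match
  duration: int32 -> int32, writer required; from duration
  leftover writer field: price
  leftover writer field: signature
  contact.score: float32 -> float32, writer optional; from contact.score
  contact.payload: bytes -> bytes, writer optional; from contact.payload
  contact.price: float32 -> float32, writer optional; from contact.price
  contact.factor: float32 -> float32, writer required; from contact.factor
  nothing fires on Device: forward is COMPATIBLE
remaining Device differences; none change what is asked:
  added field signature to record Device: optional bytes, tag 1 (in v2 it sits immediately before attempts) -> inert for the asked Device verdict: nothing fires
  added field price to record Device: optional float64, tag 26 (in v2 it sits immediately before attempts) -> inert for the asked Device verdict: nothing fires
  removed field zip from record Device (its key 13 joins the reserved list) -> inert for the asked Device verdict: nothing fires

forward: COMPATIBLE []


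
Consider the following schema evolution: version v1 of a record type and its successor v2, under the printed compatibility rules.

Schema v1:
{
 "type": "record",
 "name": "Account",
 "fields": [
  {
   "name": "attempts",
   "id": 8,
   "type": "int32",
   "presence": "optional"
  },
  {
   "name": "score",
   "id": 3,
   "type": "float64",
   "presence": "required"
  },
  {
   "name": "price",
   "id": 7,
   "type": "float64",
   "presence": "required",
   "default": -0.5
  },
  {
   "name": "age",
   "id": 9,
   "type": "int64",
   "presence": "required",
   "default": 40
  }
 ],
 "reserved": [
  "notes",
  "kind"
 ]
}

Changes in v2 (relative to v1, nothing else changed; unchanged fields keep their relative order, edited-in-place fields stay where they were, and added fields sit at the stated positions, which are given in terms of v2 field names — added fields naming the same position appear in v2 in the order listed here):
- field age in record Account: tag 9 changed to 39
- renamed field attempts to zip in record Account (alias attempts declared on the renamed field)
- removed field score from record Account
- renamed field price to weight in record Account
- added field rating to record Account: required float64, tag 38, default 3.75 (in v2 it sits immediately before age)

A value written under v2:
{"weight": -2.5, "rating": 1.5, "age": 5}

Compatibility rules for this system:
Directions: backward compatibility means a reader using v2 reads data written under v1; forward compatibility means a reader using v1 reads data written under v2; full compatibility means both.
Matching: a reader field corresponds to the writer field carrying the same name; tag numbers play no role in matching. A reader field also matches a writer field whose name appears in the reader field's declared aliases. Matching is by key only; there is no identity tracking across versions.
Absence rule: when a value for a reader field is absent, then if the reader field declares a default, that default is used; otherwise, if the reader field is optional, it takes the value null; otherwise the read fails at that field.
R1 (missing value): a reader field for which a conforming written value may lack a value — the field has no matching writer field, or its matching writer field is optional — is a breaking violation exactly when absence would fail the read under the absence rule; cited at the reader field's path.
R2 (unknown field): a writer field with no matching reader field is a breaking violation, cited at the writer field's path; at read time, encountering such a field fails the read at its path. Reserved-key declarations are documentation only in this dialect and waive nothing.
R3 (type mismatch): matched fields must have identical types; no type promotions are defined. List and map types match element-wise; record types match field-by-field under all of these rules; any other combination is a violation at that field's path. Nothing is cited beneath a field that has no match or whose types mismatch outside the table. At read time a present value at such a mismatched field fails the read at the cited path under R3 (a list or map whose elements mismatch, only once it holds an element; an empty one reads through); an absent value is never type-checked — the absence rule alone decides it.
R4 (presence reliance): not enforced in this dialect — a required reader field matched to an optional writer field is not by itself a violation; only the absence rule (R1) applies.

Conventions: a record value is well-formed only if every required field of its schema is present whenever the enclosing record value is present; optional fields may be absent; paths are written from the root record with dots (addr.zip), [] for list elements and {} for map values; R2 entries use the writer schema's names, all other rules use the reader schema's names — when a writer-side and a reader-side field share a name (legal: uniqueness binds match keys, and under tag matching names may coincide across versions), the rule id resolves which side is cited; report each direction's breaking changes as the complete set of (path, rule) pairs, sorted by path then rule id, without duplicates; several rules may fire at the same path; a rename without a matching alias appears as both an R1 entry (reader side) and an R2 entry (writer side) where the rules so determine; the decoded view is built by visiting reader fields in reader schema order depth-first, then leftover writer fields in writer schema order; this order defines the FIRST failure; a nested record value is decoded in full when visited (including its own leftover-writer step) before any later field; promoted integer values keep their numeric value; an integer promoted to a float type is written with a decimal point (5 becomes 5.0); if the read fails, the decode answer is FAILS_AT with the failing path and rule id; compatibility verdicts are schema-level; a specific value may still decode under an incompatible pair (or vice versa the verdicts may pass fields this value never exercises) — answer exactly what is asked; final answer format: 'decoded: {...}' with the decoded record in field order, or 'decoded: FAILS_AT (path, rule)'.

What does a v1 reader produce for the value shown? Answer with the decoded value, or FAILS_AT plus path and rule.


decoded: FAILS_AT (score, R1)

each type pair in Account: writer, then reader
decode (reader v1):
  attempts := null (absent, optional -> null)
  read fails at score under R1 (no fill)
  => FAILS_AT (score, R1)
the rest of the Account diff is inert for this question:
  field age in record Account: tag 9 changed to 39 -> inert under this dialect — no rule fires on Account and the result does not move
  renamed field attempts to zip in record Account (alias attempts declared on the renamed field) -> matters for Account compatibility verdicts, not for this value's decode
  renamed field price to weight in record Account -> matters for Account compatibility verdicts, not for this value's decode
  added field rating to record Account: required float64, tag 38, default 3.75 (in v2 it sits immediately before age) -> matters for Account compatibility verdicts, not for this value's decode


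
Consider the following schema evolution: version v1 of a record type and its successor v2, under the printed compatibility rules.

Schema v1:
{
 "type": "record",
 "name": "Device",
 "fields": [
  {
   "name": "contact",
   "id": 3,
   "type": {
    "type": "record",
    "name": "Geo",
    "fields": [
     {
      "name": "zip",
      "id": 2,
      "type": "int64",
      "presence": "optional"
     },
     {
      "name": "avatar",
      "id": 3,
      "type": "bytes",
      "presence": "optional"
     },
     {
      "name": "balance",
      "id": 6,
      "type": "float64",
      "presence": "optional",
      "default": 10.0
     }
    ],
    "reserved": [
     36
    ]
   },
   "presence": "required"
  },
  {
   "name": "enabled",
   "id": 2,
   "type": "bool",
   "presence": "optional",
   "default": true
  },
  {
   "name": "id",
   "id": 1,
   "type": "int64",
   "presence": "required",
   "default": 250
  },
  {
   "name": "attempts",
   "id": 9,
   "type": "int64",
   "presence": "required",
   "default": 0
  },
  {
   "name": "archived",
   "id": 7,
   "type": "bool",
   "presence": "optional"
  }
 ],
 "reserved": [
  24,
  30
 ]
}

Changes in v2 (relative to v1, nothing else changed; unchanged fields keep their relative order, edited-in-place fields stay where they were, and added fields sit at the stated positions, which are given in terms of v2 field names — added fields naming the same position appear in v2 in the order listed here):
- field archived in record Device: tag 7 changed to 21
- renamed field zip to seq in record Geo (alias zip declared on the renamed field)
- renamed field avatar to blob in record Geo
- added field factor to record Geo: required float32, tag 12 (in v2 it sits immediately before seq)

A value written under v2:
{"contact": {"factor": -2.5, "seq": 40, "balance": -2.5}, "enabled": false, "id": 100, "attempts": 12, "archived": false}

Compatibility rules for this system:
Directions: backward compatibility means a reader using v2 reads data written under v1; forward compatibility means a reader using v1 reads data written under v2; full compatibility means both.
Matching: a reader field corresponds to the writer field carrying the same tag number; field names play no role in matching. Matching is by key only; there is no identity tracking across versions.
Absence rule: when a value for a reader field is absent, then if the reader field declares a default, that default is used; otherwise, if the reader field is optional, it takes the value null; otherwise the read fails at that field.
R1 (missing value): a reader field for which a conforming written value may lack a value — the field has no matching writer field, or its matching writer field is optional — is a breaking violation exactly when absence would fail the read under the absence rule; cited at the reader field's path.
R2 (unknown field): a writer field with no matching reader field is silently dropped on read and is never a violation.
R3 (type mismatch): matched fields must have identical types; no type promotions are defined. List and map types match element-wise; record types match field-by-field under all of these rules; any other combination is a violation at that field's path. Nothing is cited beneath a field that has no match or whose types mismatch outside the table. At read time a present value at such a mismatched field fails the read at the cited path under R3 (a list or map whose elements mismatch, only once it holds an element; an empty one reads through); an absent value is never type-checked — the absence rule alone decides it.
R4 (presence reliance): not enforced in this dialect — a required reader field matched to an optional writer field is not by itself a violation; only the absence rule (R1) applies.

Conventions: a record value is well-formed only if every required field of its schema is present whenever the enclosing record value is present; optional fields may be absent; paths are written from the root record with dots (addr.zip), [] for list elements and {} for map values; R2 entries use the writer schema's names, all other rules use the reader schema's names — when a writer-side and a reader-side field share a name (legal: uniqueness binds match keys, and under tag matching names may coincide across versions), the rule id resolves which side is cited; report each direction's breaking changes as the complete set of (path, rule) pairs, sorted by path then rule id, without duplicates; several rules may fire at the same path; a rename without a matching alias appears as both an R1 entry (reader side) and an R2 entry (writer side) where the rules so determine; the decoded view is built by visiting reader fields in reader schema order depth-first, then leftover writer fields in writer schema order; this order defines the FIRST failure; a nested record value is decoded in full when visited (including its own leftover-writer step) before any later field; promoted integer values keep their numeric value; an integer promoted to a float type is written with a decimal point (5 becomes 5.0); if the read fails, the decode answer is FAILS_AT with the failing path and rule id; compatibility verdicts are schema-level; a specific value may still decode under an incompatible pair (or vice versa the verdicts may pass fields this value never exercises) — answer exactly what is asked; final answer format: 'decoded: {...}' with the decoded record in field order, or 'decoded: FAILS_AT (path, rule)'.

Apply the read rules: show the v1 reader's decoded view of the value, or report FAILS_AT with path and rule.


decoded: {"contact": {"zip": 40, "avatar": null, "balance": -2.5}, "enabled": false, "id": 100, "attempts": 12, "archived": null}

arrows below run writer -> reader for Device
migrating the Device value to v1:
  contact.zip := 40 (from writer seq)
  contact.avatar := null (not supplied -> null)
  contact.balance := -2.5
  writer contact.factor: unmatched, discarded
  enabled := false
  id := 100
  attempts := 12
  archived := null (not supplied -> null)
  writer archived: unmatched, discarded
  => decoded: {"contact": {"zip": 40, "avatar": null, "balance": -2.5}, "enabled": false, "id": 100, "attempts": 12, "archived": null}
the rest of the Device diff is inert for this question:
  renamed field zip to seq in record Geo (alias zip declared on the renamed field) -> no rule fires on it and the decoded Device view is identical with or without it
  renamed field avatar to blob in record Geo -> no rule fires on it and the decoded Device view is identical with or without it
  added field factor to record Geo: required float32, tag 12 (in v2 it sits immediately before seq) -> changes Device's schema-level verdicts only — the decode of this value is the same


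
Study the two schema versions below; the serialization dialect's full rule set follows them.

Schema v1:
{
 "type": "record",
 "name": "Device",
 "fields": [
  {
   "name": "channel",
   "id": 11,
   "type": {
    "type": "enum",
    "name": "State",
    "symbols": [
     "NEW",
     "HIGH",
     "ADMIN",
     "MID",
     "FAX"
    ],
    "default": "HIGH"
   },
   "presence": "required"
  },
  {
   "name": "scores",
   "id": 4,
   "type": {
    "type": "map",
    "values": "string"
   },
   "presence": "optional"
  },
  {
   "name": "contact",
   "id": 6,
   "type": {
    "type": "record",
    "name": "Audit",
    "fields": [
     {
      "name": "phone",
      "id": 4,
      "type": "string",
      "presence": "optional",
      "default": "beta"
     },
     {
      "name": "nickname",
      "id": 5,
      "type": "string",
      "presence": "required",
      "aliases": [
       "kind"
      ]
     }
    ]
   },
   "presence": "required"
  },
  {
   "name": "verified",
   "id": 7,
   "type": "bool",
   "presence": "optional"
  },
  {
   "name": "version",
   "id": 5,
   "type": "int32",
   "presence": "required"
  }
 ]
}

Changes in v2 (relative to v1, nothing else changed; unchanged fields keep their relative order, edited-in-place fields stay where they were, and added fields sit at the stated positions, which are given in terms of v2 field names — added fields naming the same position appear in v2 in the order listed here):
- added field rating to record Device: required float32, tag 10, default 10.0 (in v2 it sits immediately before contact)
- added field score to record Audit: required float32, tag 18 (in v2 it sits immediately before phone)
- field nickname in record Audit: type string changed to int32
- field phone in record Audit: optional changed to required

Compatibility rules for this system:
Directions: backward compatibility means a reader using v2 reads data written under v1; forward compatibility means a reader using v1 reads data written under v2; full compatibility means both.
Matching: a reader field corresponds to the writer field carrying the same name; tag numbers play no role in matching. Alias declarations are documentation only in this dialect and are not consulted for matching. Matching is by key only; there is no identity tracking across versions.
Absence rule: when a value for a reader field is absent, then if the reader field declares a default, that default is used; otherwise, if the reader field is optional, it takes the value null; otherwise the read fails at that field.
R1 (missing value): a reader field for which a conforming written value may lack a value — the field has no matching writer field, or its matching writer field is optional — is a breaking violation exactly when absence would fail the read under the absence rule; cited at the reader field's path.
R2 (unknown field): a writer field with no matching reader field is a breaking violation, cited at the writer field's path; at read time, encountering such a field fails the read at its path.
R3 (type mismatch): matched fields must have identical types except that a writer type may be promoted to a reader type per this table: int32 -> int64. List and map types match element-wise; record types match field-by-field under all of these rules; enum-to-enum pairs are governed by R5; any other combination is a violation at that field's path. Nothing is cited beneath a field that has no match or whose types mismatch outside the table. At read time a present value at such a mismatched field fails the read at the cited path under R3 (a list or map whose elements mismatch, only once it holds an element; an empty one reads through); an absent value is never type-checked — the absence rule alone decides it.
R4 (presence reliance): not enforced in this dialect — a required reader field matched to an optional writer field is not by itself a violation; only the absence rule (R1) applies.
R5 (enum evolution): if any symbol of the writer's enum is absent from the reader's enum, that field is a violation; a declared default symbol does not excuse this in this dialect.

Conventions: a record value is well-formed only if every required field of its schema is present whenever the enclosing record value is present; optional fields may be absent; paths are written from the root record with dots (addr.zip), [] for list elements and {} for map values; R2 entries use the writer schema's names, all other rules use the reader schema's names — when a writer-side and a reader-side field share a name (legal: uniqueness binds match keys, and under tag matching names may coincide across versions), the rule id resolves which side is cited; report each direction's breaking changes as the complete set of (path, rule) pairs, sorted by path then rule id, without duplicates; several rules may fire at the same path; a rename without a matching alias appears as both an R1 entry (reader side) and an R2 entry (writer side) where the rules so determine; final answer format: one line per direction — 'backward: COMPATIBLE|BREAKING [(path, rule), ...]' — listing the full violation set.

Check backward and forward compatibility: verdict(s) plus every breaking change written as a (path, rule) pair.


backward: BREAKING [(contact.nickname, R3), (contact.score, R1)]; forward: BREAKING [(contact.nickname, R3), (contact.score, R2), (rating, R2)]

in Device below, arrows point writer -> reader
checking backward for Device: reader v2 against writer v1:
  channel <- channel (State -> State, writer required)
  scores <- scores (map<string, string> -> map<string, string>, writer optional)
  rating has no writer counterpart
  contact <- contact (Audit -> Audit, writer required)
  verified <- verified (bool -> bool, writer optional)
  version <- version (int32 -> int32, writer required)
  contact.score has no writer counterpart
  contact.phone <- contact.phone (string -> string, writer optional)
  contact.nickname <- contact.nickname (string -> int32, writer required)
  violation R3 at contact.nickname
  violation R1 at contact.score
  => 2 violation(s): backward is BREAKING for Device
checking forward for Device: reader v1 against writer v2:
  channel <- channel (State -> State, writer required)
  scores <- scores (map<string, string> -> map<string, string>, writer optional)
  contact <- contact (Audit -> Audit, writer required)
  verified <- verified (bool -> bool, writer optional)
  version <- version (int32 -> int32, writer required)
  rating (writer side), unknown to reader
  contact.phone <- contact.phone (string -> string, writer required)
  contact.nickname <- contact.nickname (int32 -> string, writer required)
  contact.score (writer side), unknown to reader
  violation R3 at contact.nickname
  violation R2 at contact.score
  violation R2 at rating
  => 3 violation(s): forward is BREAKING for Device


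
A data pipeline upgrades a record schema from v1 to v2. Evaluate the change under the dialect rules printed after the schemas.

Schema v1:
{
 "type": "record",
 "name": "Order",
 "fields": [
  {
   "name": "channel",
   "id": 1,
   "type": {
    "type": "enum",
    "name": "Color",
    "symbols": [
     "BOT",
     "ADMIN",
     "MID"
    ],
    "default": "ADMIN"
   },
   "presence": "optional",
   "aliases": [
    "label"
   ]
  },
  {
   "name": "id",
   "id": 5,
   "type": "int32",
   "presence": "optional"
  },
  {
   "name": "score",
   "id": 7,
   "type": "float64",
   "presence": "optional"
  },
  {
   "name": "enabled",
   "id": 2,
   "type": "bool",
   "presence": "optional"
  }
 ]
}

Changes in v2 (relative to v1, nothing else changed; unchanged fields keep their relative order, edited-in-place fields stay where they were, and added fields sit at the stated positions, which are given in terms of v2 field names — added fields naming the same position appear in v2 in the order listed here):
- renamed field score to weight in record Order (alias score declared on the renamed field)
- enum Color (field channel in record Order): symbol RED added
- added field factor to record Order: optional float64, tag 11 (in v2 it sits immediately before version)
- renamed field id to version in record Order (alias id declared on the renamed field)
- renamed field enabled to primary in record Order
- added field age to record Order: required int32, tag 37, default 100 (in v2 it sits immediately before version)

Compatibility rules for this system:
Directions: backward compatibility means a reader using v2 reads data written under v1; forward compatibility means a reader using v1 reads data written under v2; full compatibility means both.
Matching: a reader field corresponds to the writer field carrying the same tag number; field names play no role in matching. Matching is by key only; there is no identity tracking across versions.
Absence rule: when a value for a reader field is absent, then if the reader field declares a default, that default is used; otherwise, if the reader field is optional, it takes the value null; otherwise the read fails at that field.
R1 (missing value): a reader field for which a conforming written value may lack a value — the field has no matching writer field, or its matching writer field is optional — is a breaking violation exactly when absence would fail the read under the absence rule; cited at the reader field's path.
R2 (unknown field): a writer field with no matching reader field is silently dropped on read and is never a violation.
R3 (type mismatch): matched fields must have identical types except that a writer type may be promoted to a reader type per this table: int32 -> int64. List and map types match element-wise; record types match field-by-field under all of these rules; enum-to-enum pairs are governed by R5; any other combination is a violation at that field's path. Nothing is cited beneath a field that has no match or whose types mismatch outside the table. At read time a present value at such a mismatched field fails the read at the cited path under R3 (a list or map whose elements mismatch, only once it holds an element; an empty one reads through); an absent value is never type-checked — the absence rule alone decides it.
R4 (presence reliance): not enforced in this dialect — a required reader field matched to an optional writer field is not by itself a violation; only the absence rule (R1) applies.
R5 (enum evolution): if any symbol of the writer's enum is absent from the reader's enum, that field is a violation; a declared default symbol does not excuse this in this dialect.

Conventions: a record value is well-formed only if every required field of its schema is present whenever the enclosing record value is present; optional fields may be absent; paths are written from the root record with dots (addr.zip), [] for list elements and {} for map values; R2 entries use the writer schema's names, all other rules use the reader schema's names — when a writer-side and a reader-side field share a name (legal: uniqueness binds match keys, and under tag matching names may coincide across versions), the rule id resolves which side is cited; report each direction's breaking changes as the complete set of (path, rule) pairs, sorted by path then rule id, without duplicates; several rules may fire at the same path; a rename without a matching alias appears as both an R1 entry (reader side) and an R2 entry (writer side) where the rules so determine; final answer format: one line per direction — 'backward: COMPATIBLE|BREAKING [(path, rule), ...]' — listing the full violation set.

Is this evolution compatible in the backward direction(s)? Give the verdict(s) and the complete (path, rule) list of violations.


each type pair in Order: writer, then reader
backward pass over Order, reader schema v2, writer schema v1:
  channel: paired with writer channel (Color -> Color; writer optional)
  no writer field matches reader factor
  no writer field matches reader age
  version: paired with writer id (int32 -> int32; writer optional)
  weight: paired with writer score (float64 -> float64; writer optional)
  primary: paired with writer enabled (bool -> bool; writer optional)
  nothing fires on Order: backward is COMPATIBLE
remaining Order differences; none change what is asked:
  renamed field score to weight in record Order (alias score declared on the renamed field) -> fires no rule on Order, leaving the asked answer as it is
  enum Color (field channel in record Order): symbol RED added -> affects forward compatibility only, which is not asked
  added field factor to record Order: optional float64, tag 11 (in v2 it sits immediately before version) -> fires no rule on Order, leaving the asked answer as it is
  renamed field id to version in record Order (alias id declared on the renamed field) -> fires no rule on Order, leaving the asked answer as it is
  renamed field enabled to primary in record Order -> fires no rule on Order, leaving the asked answer as it is
  added field age to record Order: required int32, tag 37, default 100 (in v2 it sits immediately before version) -> fires no rule on Order, leaving the asked answer as it is

backward: COMPATIBLE []


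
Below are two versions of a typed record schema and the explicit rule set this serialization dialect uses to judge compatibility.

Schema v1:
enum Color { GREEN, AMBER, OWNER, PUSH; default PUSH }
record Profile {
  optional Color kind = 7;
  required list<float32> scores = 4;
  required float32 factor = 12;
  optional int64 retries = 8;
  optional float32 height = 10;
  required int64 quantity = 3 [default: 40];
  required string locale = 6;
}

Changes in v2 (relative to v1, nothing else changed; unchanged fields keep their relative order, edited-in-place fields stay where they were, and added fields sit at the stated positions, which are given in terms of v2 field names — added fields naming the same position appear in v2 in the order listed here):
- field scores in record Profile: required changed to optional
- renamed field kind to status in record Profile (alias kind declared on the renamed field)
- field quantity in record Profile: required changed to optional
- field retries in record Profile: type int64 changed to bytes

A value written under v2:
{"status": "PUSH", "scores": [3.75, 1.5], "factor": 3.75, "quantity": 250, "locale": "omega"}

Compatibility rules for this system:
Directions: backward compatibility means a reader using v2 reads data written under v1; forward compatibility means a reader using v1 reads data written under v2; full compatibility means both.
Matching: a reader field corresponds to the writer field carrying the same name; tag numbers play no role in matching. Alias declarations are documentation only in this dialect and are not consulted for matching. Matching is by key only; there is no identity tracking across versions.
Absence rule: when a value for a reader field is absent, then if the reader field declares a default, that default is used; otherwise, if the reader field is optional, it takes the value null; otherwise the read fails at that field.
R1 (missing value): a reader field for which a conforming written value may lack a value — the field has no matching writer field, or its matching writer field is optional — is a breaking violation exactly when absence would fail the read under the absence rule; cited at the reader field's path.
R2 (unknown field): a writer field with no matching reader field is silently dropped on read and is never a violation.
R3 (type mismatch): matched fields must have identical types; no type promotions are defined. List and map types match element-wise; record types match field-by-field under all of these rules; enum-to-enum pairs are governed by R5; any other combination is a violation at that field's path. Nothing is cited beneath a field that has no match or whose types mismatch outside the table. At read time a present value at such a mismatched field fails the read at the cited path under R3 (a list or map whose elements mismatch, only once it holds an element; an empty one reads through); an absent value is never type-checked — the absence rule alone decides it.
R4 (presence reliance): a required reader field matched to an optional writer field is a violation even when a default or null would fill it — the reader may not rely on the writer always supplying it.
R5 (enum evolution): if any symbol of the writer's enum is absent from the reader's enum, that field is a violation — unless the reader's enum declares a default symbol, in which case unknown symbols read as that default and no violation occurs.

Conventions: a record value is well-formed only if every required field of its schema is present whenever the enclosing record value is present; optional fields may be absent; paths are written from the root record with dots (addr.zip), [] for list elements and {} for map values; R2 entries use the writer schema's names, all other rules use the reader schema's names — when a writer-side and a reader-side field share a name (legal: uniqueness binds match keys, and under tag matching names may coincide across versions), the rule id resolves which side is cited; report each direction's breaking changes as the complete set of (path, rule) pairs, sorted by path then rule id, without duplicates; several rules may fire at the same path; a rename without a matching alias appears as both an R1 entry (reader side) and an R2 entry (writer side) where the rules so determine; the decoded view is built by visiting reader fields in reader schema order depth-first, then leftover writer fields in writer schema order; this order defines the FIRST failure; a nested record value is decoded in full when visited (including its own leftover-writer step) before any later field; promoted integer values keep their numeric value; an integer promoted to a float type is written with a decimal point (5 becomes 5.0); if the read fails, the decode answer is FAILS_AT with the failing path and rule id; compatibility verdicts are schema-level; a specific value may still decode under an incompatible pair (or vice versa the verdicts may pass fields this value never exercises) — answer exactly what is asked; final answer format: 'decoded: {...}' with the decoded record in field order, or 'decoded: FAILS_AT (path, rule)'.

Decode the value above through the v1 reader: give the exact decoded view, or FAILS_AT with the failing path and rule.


decoded: {"kind": null, "scores": [3.75, 1.5], "factor": 3.75, "retries": null, "height": null, "quantity": 250, "locale": "omega"}

in Profile below, arrows point writer -> reader
decoding the Profile value with the v1 reader:
  kind := null (absent, optional -> null)
  scores := [3.75, 1.5]
  factor := 3.75
  retries := null (absent, optional -> null)
  height := null (absent, optional -> null)
  quantity := 250
  locale := "omega"
  writer status: unknown -> dropped
  => decoded: {"kind": null, "scores": [3.75, 1.5], "factor": 3.75, "retries": null, "height": null, "quantity": 250, "locale": "omega"}
diffs on Profile not affecting the asked answer:
  field scores in record Profile: required changed to optional -> shifts the Profile verdicts, not this decode
  field quantity in record Profile: required changed to optional -> shifts the Profile verdicts, not this decode
  field retries in record Profile: type int64 changed to bytes -> shifts the Profile verdicts, not this decode


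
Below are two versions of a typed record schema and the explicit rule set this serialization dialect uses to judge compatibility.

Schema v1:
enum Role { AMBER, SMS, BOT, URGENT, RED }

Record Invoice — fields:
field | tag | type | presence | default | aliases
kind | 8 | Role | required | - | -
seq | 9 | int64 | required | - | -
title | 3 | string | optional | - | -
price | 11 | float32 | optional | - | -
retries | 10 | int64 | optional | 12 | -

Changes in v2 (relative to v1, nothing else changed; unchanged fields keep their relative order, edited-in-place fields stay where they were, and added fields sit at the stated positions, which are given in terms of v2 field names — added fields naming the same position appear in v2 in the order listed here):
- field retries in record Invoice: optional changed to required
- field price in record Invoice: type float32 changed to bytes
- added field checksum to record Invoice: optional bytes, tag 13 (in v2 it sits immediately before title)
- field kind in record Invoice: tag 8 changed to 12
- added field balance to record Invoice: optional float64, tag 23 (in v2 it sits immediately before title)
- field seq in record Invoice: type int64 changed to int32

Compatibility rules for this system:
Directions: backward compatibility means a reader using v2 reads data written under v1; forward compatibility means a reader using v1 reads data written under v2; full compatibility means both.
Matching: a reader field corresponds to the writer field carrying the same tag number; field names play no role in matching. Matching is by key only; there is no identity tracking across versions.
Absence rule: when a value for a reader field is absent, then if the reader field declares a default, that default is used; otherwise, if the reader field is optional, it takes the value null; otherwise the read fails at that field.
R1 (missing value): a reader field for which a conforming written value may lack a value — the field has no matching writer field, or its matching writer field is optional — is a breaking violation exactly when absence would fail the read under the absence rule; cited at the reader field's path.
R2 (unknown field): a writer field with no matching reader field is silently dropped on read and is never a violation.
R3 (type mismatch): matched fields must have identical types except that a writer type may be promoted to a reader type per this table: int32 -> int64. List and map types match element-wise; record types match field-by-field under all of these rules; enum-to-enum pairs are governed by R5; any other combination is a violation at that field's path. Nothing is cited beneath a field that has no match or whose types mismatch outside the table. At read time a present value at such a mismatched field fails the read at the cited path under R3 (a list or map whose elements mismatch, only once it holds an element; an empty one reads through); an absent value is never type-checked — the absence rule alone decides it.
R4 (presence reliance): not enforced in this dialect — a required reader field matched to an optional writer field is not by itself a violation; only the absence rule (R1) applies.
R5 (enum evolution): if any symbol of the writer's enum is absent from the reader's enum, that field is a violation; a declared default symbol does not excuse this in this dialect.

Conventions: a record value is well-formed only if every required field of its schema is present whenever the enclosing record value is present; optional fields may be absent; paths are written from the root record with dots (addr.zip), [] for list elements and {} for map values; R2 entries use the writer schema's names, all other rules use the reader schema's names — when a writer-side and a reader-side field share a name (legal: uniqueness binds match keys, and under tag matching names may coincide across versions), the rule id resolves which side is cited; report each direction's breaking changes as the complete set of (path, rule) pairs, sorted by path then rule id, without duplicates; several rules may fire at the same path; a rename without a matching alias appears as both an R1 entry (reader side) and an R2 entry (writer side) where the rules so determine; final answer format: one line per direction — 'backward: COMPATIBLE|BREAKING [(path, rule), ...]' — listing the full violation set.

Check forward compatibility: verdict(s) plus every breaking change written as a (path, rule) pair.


each type pair in Invoice: writer, then reader
forward for Invoice (reader v1, writer v2):
  no writer field matches reader kind
  writer required, int32 -> int64: reader seq maps from writer seq
  writer optional, string -> string: reader title maps from writer title
  writer optional, bytes -> float32: reader price maps from writer price
  writer required, int64 -> int64: reader retries maps from writer retries
  leftover writer field: kind
  leftover writer field: checksum
  leftover writer field: balance
  violation R1 at kind
  violation R3 at price
  forward on Invoice therefore BREAKING (2)
the other Invoice changes do not affect what is asked:
  field retries in record Invoice: optional changed to required -> fires no rule on Invoice, leaving the asked answer as it is
  added field checksum to record Invoice: optional bytes, tag 13 (in v2 it sits immediately before title) -> fires no rule on Invoice, leaving the asked answer as it is
  added field balance to record Invoice: optional float64, tag 23 (in v2 it sits immediately before title) -> fires no rule on Invoice, leaving the asked answer as it is
  field seq in record Invoice: type int64 changed to int32 -> fires only in the backward direction of Invoice, which is not asked here

forward: BREAKING [(kind, R1), (price, R3)]
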